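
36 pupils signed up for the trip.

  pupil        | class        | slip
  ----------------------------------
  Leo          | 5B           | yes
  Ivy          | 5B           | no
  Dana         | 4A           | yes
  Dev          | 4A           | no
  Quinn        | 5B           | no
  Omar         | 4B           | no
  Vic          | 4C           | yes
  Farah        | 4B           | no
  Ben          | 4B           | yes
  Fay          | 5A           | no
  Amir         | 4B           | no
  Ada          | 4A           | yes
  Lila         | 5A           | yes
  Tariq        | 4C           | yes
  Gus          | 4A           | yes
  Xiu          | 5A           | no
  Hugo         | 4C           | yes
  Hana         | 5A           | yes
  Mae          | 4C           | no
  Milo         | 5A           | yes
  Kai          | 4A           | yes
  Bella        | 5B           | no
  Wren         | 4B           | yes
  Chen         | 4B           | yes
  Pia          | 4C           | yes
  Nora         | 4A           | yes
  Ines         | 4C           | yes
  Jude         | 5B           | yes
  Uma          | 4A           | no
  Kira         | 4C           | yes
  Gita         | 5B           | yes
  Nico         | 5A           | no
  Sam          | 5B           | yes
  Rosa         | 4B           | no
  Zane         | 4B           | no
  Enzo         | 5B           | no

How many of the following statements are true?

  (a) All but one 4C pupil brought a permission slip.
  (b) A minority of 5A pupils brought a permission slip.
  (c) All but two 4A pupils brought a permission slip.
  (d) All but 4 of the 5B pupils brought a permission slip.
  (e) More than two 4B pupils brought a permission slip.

(a) 4C: |A| = 7, |A ∩ B| = 6; needs |A ∖ B| = 1 — true.
(b) 5A: |A| = 6, |A ∩ B| = 3; needs |A ∩ B| < |A ∖ B| — false.
(c) 4A: |A| = 7, |A ∩ B| = 5; needs |A ∖ B| = 2 — true.
(d) 5B: |A| = 8, |A ∩ B| = 4; needs |A ∖ B| = 4 — true.
(e) 4B: |A| = 8, |A ∩ B| = 3; needs |A ∩ B| > 2 — true.

4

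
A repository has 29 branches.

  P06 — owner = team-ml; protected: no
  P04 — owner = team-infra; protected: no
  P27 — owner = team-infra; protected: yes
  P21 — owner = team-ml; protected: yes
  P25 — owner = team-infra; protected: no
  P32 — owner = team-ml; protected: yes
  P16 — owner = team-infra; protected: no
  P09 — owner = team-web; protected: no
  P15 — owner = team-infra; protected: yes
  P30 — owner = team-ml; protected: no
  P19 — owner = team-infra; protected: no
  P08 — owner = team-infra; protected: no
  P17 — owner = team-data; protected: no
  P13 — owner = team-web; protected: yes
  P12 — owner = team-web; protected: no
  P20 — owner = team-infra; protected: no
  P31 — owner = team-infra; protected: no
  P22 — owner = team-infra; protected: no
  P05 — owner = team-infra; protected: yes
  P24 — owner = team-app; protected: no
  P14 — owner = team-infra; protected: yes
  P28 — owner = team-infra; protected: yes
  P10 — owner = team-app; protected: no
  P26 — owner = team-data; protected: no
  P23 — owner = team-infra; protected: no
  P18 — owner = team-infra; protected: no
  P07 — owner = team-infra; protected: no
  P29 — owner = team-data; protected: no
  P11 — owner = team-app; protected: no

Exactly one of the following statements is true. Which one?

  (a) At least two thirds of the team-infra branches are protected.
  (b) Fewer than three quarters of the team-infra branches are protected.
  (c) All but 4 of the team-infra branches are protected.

|A| = 16, |A ∩ B| = 5, |A ∖ B| = 11.
(a) requires |A ∩ B| / |A| ≥ 2/3: false.
(b) requires |A ∩ B| / |A| < 3/4: true.
(c) requires |A ∖ B| = 4: false.

(b)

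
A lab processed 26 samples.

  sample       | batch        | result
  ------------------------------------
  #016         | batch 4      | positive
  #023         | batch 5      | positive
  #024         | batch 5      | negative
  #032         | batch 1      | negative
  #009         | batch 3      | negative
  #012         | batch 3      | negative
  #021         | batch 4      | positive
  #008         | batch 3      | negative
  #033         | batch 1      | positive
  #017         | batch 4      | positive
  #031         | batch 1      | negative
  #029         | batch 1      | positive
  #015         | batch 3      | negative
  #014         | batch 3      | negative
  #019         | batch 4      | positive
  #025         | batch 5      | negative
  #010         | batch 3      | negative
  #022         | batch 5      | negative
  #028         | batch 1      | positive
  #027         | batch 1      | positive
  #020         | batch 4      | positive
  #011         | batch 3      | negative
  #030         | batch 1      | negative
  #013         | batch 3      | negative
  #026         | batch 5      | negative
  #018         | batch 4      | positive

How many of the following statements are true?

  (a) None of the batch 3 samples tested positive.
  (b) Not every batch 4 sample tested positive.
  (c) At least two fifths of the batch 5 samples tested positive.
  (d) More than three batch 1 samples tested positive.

(a) batch 3: |A| = 8, |A ∩ B| = 0; needs A ∩ B = ∅ (|A ∩ B| = 0) — true.
(b) batch 4: |A| = 6, |A ∩ B| = 6; needs A ⊄ B (|A ∖ B| ≥ 1) — false.
(c) batch 5: |A| = 5, |A ∩ B| = 1; needs |A ∩ B| / |A| ≥ 2/5 — false.
(d) batch 1: |A| = 7, |A ∩ B| = 4; needs |A ∩ B| > 3 — true.

2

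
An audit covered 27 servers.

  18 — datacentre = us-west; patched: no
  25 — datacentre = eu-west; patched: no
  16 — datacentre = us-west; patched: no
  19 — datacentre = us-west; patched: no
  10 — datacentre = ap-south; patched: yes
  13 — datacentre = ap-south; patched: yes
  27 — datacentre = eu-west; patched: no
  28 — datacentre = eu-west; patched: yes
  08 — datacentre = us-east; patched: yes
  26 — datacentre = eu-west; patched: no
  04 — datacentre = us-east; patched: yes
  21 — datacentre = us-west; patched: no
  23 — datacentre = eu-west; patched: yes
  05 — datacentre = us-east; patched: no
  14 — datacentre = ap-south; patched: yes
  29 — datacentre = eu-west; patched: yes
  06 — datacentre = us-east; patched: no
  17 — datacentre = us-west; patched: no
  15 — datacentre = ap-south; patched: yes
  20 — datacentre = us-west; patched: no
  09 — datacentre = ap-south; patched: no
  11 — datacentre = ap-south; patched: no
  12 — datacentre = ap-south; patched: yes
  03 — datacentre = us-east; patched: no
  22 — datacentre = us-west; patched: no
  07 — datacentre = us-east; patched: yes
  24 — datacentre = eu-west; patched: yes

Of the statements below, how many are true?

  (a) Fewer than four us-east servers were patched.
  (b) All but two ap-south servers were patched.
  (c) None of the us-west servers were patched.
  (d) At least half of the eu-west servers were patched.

4

(a) us-east: |A| = 6, |A ∩ B| = 3; needs |A ∩ B| < 4 — true.
(b) ap-south: |A| = 7, |A ∩ B| = 5; needs |A ∖ B| = 2 — true.
(c) us-west: |A| = 7, |A ∩ B| = 0; needs A ∩ B = ∅ (|A ∩ B| = 0) — true.
(d) eu-west: |A| = 7, |A ∩ B| = 4; needs |A ∩ B| ≥ |A ∖ B| — true.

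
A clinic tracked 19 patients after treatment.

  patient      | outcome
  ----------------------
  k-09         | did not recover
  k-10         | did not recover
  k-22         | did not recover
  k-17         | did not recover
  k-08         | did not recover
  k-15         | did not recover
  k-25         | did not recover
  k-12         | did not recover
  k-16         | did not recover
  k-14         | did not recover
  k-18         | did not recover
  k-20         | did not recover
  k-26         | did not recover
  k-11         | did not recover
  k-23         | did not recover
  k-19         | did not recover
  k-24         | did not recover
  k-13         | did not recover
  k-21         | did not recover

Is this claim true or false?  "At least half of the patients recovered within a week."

The determiner here denotes the relation: |A ∩ B| ≥ |A ∖ B|.
|A| = 19, |A ∩ B| = 0, |A ∖ B| = 19.
0 < 19, so the statement is false.

False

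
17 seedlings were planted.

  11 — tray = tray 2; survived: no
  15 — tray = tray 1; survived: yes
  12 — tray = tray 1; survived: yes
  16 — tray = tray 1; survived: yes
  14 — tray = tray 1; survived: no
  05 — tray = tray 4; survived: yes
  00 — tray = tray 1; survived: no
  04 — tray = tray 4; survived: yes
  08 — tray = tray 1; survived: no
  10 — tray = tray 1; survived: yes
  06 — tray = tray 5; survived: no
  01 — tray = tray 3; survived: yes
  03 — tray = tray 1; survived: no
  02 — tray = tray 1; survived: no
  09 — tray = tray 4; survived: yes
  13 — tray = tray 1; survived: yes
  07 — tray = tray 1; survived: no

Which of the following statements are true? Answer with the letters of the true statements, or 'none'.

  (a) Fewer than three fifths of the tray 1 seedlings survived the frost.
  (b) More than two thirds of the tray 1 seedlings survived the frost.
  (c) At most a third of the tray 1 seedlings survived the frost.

(a)

|A| = 11, |A ∩ B| = 5, |A ∖ B| = 6.
(a) |A ∩ B| / |A| < 3/5: holds.
(b) |A ∩ B| / |A| > 2/3: fails.
(c) |A ∩ B| / |A| ≤ 1/3: fails.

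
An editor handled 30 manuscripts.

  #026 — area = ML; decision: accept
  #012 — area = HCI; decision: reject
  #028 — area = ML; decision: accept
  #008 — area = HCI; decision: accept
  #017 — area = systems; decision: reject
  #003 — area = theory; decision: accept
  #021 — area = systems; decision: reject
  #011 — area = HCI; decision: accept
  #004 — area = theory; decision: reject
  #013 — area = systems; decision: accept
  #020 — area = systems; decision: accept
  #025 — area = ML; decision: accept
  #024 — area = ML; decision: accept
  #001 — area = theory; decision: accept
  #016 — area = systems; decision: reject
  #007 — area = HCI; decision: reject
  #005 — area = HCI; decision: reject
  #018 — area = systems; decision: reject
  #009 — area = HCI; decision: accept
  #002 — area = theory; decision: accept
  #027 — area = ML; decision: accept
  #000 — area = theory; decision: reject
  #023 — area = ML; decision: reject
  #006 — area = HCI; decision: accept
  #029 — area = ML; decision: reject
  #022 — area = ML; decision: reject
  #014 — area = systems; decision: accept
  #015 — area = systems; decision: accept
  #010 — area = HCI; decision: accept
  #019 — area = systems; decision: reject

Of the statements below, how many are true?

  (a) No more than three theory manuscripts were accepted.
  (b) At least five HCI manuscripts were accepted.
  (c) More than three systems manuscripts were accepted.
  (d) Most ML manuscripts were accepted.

(a) theory: |A| = 5, |A ∩ B| = 3; needs |A ∩ B| ≤ 3 — true.
(b) HCI: |A| = 8, |A ∩ B| = 5; needs |A ∩ B| ≥ 5 — true.
(c) systems: |A| = 9, |A ∩ B| = 4; needs |A ∩ B| > 3 — true.
(d) ML: |A| = 8, |A ∩ B| = 5; needs |A ∩ B| > |A ∖ B| — true.

4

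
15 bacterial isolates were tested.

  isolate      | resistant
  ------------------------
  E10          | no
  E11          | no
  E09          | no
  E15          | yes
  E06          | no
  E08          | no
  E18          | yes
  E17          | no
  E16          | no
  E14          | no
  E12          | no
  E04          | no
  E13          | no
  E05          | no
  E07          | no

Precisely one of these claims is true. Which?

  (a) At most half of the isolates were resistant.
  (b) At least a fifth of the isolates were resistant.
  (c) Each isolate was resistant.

(a)

|A| = 15, |A ∩ B| = 2, |A ∖ B| = 13.
(a) requires |A ∩ B| ≤ |A ∖ B|: true.
(b) requires |A ∩ B| / |A| ≥ 1/5: false.
(c) requires A ⊆ B, i.e. every element of A is in B (|A ∖ B| = 0): false.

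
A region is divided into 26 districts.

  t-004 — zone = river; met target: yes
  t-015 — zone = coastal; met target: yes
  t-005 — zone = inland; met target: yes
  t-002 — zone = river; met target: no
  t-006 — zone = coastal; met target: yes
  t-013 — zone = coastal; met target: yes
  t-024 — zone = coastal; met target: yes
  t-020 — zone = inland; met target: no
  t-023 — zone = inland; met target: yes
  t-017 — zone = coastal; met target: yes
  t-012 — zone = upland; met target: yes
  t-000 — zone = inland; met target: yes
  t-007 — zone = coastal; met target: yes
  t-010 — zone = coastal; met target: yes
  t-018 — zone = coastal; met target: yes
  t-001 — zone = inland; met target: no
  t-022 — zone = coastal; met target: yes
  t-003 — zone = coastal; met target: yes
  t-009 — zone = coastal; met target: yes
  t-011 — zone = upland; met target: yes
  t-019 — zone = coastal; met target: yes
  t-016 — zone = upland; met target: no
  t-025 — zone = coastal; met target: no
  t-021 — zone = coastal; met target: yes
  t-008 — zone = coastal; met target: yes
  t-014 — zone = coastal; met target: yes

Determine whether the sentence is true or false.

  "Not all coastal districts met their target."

True

The determiner here denotes the relation: A ⊄ B (|A ∖ B| ≥ 1).
|A| = 16, |A ∩ B| = 15, |A ∖ B| = 1.
So the statement is true.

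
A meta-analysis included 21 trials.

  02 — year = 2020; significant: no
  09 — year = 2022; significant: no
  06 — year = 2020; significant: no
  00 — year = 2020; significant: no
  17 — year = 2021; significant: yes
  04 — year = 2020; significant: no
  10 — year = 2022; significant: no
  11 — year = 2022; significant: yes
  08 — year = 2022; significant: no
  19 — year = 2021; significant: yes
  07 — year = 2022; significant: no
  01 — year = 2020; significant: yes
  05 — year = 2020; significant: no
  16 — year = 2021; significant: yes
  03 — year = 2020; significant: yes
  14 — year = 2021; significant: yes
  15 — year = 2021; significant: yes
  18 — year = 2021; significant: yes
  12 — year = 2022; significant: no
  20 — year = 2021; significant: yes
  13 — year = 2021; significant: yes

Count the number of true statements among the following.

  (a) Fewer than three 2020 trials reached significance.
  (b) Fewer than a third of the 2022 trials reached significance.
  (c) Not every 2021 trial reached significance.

(a) 2020: |A| = 7, |A ∩ B| = 2; needs |A ∩ B| < 3 — true.
(b) 2022: |A| = 6, |A ∩ B| = 1; needs |A ∩ B| / |A| < 1/3 — true.
(c) 2021: |A| = 8, |A ∩ B| = 8; needs A ⊄ B (|A ∖ B| ≥ 1) — false.

2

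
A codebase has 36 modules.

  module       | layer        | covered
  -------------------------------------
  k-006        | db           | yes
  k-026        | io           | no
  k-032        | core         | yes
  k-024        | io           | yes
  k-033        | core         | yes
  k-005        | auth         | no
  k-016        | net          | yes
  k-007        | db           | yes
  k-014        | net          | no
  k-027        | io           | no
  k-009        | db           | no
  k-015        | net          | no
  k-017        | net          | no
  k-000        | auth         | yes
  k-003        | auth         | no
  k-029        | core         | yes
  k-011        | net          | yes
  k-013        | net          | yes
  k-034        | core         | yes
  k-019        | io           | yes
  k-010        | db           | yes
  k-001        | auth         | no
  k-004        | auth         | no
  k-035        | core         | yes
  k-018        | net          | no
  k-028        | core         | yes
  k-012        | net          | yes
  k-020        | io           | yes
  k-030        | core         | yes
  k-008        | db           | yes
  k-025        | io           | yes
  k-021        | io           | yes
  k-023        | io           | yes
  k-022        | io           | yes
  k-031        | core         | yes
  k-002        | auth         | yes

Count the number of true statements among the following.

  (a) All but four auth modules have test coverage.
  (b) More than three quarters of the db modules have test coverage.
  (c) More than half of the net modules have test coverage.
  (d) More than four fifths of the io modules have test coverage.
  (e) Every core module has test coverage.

(a) auth: |A| = 6, |A ∩ B| = 2; needs |A ∖ B| = 4 — true.
(b) db: |A| = 5, |A ∩ B| = 4; needs |A ∩ B| / |A| > 3/4 — true.
(c) net: |A| = 8, |A ∩ B| = 4; needs |A ∩ B| > |A ∖ B| — false.
(d) io: |A| = 9, |A ∩ B| = 7; needs |A ∩ B| / |A| > 4/5 — false.
(e) core: |A| = 8, |A ∩ B| = 8; needs A ⊆ B, i.e. every element of A is in B (|A ∖ B| = 0) — true.

3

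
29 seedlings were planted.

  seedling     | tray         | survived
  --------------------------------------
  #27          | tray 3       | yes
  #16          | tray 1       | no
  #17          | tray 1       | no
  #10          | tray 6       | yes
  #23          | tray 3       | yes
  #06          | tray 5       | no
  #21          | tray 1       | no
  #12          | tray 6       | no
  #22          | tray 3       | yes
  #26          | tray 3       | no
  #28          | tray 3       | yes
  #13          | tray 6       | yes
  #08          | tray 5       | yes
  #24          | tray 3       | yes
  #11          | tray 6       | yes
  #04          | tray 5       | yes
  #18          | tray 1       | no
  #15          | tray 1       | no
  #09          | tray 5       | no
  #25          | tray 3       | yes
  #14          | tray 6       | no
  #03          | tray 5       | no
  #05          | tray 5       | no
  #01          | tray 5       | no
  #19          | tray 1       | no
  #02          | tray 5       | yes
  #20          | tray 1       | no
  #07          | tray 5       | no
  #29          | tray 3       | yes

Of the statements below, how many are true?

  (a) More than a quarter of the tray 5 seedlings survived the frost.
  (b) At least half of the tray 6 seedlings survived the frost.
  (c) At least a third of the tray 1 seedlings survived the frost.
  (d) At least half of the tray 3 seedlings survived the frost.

(a) tray 5: |A| = 9, |A ∩ B| = 3; needs |A ∩ B| / |A| > 1/4 — true.
(b) tray 6: |A| = 5, |A ∩ B| = 3; needs |A ∩ B| ≥ |A ∖ B| — true.
(c) tray 1: |A| = 7, |A ∩ B| = 0; needs |A ∩ B| / |A| ≥ 1/3 — false.
(d) tray 3: |A| = 8, |A ∩ B| = 7; needs |A ∩ B| ≥ |A ∖ B| — true.

3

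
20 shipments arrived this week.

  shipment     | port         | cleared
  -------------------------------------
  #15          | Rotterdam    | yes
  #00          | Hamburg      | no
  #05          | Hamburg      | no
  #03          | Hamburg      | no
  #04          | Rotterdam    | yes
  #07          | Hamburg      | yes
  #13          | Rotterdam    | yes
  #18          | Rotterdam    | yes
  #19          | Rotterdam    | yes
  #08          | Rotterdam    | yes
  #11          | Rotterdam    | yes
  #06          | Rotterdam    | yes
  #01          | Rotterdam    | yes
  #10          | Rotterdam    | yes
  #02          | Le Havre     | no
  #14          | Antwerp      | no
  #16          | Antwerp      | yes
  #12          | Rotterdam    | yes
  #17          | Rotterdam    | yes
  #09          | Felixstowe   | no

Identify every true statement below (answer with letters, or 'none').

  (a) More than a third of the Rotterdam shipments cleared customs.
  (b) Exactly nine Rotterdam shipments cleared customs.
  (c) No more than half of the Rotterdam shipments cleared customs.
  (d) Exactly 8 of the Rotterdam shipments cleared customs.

|A| = 12, |A ∩ B| = 12, |A ∖ B| = 0.
(a) |A ∩ B| / |A| > 1/3: holds.
(b) |A ∩ B| = 9: fails.
(c) |A ∩ B| ≤ |A ∖ B|: fails.
(d) |A ∩ B| = 8: fails.

(a)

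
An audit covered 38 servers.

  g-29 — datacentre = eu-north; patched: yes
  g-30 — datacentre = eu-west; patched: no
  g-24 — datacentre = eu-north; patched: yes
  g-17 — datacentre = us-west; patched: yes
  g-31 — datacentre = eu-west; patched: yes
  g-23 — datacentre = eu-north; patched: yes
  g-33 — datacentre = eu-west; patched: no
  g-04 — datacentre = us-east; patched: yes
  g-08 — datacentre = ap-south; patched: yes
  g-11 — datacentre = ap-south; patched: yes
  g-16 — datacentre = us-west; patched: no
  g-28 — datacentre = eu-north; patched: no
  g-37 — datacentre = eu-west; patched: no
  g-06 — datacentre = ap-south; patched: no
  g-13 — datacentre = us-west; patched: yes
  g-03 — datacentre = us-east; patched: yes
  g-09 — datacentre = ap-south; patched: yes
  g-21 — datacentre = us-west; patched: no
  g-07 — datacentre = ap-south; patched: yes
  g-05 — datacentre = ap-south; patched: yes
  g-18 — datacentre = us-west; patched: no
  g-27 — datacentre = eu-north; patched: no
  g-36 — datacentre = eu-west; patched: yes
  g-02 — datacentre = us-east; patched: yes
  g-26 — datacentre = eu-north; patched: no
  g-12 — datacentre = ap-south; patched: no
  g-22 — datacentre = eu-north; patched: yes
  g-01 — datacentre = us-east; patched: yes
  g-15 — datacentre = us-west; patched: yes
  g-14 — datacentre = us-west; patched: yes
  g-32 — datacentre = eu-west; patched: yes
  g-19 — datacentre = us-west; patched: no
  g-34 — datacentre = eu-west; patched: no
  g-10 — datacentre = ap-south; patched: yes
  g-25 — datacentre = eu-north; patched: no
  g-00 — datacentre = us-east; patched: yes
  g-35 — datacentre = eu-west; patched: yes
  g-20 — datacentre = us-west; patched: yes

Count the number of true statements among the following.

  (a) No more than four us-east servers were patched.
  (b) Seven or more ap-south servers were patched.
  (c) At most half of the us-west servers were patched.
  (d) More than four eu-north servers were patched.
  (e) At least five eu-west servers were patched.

(a) us-east: |A| = 5, |A ∩ B| = 5; needs |A ∩ B| ≤ 4 — false.
(b) ap-south: |A| = 8, |A ∩ B| = 6; needs |A ∩ B| ≥ 7 — false.
(c) us-west: |A| = 9, |A ∩ B| = 5; needs |A ∩ B| ≤ |A ∖ B| — false.
(d) eu-north: |A| = 8, |A ∩ B| = 4; needs |A ∩ B| > 4 — false.
(e) eu-west: |A| = 8, |A ∩ B| = 4; needs |A ∩ B| ≥ 5 — false.

0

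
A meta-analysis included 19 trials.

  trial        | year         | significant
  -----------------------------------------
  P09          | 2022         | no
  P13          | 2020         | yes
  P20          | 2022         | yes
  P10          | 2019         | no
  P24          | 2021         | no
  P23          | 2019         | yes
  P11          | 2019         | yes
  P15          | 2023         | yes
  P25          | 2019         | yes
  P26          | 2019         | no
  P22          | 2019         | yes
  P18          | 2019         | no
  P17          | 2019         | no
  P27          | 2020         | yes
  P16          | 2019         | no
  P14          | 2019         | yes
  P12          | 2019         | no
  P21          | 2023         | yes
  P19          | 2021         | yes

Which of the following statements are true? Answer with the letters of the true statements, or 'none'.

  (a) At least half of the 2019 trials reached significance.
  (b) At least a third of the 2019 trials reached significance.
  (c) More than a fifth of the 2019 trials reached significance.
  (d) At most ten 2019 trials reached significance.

|A| = 11, |A ∩ B| = 5, |A ∖ B| = 6.
(a) |A ∩ B| ≥ |A ∖ B|: fails.
(b) |A ∩ B| / |A| ≥ 1/3: holds.
(c) |A ∩ B| / |A| > 1/5: holds.
(d) |A ∩ B| ≤ 10: holds.

(b), (c), (d)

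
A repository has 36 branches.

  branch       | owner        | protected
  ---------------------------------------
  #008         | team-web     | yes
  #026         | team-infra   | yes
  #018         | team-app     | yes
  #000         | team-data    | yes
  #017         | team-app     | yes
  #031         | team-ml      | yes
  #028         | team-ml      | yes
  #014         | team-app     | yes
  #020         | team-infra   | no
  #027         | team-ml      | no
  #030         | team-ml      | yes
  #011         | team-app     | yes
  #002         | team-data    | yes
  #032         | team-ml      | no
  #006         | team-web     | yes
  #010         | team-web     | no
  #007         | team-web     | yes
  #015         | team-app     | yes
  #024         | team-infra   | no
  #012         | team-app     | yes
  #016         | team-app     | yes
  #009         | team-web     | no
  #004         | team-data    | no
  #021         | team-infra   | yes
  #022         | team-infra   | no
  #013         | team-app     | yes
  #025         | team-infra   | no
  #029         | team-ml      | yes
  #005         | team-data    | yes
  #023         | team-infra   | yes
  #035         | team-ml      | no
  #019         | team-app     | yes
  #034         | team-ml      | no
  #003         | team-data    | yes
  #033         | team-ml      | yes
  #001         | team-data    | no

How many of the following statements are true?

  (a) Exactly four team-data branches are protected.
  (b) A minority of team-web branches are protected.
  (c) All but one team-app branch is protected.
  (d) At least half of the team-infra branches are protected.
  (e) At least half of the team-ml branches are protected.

(a) team-data: |A| = 6, |A ∩ B| = 4; needs |A ∩ B| = 4 — true.
(b) team-web: |A| = 5, |A ∩ B| = 3; needs |A ∩ B| < |A ∖ B| — false.
(c) team-app: |A| = 9, |A ∩ B| = 9; needs |A ∖ B| = 1 — false.
(d) team-infra: |A| = 7, |A ∩ B| = 3; needs |A ∩ B| ≥ |A ∖ B| — false.
(e) team-ml: |A| = 9, |A ∩ B| = 5; needs |A ∩ B| ≥ |A ∖ B| — true.

2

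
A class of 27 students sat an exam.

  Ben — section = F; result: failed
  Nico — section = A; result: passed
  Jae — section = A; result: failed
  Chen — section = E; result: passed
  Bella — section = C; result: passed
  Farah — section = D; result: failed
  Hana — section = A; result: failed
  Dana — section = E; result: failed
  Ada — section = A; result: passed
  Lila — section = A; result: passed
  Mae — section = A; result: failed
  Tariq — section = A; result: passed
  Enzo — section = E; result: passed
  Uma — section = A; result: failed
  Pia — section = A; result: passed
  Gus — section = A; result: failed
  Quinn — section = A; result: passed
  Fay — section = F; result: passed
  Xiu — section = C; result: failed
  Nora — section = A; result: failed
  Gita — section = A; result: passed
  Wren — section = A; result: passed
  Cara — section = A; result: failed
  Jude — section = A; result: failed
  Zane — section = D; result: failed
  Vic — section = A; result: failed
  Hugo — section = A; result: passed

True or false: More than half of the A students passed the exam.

The determiner here denotes the relation: |A ∩ B| > |A ∖ B|.
|A| = 18, |A ∩ B| = 9, |A ∖ B| = 9.
9 = 9, so the statement is false.

False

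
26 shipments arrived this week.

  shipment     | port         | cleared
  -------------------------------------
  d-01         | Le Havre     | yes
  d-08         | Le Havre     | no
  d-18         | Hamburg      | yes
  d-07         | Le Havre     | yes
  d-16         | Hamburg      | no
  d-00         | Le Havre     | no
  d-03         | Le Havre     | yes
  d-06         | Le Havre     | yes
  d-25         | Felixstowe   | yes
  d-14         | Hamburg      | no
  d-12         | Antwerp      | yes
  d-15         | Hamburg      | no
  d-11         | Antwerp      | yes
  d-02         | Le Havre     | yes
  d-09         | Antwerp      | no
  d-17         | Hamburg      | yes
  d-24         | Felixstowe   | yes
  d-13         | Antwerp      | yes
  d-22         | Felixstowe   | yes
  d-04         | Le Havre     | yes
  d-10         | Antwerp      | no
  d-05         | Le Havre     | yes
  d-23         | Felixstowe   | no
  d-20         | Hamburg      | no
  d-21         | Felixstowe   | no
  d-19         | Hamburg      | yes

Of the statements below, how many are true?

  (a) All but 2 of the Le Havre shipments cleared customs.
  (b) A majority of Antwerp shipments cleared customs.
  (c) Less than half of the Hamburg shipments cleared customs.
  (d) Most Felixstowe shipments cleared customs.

4

(a) Le Havre: |A| = 9, |A ∩ B| = 7; needs |A ∖ B| = 2 — true.
(b) Antwerp: |A| = 5, |A ∩ B| = 3; needs |A ∩ B| > |A ∖ B| — true.
(c) Hamburg: |A| = 7, |A ∩ B| = 3; needs |A ∩ B| < |A ∖ B| — true.
(d) Felixstowe: |A| = 5, |A ∩ B| = 3; needs |A ∩ B| > |A ∖ B| — true.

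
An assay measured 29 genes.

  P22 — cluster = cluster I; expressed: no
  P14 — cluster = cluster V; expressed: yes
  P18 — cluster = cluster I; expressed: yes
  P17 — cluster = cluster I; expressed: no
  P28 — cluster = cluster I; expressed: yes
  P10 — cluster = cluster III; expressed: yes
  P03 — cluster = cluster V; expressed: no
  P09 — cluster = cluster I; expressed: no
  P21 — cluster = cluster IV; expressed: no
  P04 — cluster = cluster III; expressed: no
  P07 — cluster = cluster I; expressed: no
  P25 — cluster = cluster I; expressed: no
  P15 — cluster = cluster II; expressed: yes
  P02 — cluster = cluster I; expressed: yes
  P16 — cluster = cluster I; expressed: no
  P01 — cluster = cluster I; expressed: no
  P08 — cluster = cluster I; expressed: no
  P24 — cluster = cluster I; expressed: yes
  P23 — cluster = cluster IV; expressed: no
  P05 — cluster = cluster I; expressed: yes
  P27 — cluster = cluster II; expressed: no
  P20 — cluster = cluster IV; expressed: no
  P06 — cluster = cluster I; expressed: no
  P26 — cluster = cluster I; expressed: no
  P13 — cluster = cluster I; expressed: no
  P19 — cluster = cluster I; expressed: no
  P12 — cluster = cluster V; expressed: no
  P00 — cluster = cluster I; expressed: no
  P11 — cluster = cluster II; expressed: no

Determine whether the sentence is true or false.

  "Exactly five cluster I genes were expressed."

Truth condition: |A ∩ B| = 5.
|A| = 18, |A ∩ B| = 5, |A ∖ B| = 13.
|A ∩ B| = 5, so the statement is true.

True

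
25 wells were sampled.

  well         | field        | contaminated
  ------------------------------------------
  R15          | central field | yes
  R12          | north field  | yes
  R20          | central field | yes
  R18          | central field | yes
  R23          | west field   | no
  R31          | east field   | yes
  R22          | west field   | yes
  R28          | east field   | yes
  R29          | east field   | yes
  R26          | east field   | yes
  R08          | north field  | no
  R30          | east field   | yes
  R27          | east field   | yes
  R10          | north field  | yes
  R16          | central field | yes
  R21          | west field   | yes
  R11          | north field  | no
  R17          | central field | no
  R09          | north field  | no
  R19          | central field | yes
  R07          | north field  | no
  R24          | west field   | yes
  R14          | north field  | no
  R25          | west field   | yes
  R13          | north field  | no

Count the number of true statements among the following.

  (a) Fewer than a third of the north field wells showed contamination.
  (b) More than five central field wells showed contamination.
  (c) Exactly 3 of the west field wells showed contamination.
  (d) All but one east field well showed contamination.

(a) north field: |A| = 8, |A ∩ B| = 2; needs |A ∩ B| / |A| < 1/3 — true.
(b) central field: |A| = 6, |A ∩ B| = 5; needs |A ∩ B| > 5 — false.
(c) west field: |A| = 5, |A ∩ B| = 4; needs |A ∩ B| = 3 — false.
(d) east field: |A| = 6, |A ∩ B| = 6; needs |A ∖ B| = 1 — false.

1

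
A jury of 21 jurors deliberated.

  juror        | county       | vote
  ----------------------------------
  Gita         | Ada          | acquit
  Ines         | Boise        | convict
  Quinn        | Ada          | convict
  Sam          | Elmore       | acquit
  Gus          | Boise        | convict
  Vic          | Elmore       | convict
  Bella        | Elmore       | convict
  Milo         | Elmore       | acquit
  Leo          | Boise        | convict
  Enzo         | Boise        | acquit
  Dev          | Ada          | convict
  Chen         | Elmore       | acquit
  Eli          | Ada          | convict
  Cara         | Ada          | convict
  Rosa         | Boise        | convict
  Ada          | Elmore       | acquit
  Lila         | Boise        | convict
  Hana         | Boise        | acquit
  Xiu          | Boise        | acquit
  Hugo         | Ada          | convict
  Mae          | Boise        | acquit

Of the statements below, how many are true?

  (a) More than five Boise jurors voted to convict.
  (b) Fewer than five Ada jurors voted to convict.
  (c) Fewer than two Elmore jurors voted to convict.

0

(a) Boise: |A| = 9, |A ∩ B| = 5; needs |A ∩ B| > 5 — false.
(b) Ada: |A| = 6, |A ∩ B| = 5; needs |A ∩ B| < 5 — false.
(c) Elmore: |A| = 6, |A ∩ B| = 2; needs |A ∩ B| < 2 — false.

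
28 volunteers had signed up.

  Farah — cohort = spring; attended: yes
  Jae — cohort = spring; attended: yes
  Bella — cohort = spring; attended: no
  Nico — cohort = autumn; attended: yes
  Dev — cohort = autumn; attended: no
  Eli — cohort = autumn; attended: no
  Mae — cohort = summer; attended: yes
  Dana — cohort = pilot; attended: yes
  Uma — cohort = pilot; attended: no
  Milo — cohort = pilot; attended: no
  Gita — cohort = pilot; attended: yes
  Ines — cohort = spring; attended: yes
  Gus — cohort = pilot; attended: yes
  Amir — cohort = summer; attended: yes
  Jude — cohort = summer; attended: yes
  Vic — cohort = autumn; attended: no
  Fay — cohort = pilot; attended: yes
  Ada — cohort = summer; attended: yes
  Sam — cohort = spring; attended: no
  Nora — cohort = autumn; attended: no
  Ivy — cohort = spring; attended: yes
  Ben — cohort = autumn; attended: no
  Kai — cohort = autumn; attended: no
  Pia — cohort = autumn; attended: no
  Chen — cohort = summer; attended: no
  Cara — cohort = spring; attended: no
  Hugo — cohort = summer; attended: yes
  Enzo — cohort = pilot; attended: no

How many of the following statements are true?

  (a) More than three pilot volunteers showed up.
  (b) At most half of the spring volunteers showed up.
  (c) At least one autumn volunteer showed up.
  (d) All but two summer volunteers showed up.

2

(a) pilot: |A| = 7, |A ∩ B| = 4; needs |A ∩ B| > 3 — true.
(b) spring: |A| = 7, |A ∩ B| = 4; needs |A ∩ B| ≤ |A ∖ B| — false.
(c) autumn: |A| = 8, |A ∩ B| = 1; needs A ∩ B ≠ ∅ (|A ∩ B| ≥ 1) — true.
(d) summer: |A| = 6, |A ∩ B| = 5; needs |A ∖ B| = 2 — false.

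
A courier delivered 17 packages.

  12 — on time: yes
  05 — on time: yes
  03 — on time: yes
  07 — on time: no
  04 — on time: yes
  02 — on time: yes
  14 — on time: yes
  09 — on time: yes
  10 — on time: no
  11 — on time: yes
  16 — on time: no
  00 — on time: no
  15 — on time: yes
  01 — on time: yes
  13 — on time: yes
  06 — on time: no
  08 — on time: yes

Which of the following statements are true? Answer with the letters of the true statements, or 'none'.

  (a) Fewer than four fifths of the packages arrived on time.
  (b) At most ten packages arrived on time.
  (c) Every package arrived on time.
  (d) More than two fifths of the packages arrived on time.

|A| = 17, |A ∩ B| = 12, |A ∖ B| = 5.
(a) |A ∩ B| / |A| < 4/5: holds.
(b) |A ∩ B| ≤ 10: fails.
(c) A ⊆ B, i.e. every element of A is in B (|A ∖ B| = 0): fails.
(d) |A ∩ B| / |A| > 2/5: holds.

(a), (d)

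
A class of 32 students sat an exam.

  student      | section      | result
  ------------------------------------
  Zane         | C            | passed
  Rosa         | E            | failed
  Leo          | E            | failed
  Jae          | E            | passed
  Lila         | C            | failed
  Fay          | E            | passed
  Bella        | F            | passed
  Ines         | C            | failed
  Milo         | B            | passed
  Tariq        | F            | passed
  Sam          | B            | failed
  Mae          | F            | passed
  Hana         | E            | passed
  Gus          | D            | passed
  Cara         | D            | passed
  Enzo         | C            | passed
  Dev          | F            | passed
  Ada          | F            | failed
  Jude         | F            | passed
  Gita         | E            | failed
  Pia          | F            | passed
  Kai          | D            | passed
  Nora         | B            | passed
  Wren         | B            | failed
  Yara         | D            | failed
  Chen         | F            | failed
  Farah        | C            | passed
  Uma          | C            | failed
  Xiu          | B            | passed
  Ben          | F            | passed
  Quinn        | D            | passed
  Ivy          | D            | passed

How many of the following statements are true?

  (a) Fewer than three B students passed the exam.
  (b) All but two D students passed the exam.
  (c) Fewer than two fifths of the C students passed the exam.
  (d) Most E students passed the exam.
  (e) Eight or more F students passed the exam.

0

(a) B: |A| = 5, |A ∩ B| = 3; needs |A ∩ B| < 3 — false.
(b) D: |A| = 6, |A ∩ B| = 5; needs |A ∖ B| = 2 — false.
(c) C: |A| = 6, |A ∩ B| = 3; needs |A ∩ B| / |A| < 2/5 — false.
(d) E: |A| = 6, |A ∩ B| = 3; needs |A ∩ B| > |A ∖ B| — false.
(e) F: |A| = 9, |A ∩ B| = 7; needs |A ∩ B| ≥ 8 — false.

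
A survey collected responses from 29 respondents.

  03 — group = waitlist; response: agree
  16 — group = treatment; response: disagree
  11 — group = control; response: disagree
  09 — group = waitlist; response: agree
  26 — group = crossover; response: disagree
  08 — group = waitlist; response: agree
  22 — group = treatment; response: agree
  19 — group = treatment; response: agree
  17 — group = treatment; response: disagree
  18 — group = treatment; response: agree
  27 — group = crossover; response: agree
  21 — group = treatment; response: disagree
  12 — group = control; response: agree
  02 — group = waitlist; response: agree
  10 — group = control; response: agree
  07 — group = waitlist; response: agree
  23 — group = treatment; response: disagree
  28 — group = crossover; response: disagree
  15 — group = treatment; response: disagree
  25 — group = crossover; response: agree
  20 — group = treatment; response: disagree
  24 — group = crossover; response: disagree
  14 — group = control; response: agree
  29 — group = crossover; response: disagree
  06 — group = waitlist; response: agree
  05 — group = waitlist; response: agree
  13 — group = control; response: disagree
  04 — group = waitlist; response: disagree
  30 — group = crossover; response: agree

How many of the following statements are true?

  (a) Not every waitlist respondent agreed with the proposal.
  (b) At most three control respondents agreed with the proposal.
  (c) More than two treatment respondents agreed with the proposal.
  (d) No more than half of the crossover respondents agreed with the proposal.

(a) waitlist: |A| = 8, |A ∩ B| = 7; needs A ⊄ B (|A ∖ B| ≥ 1) — true.
(b) control: |A| = 5, |A ∩ B| = 3; needs |A ∩ B| ≤ 3 — true.
(c) treatment: |A| = 9, |A ∩ B| = 3; needs |A ∩ B| > 2 — true.
(d) crossover: |A| = 7, |A ∩ B| = 3; needs |A ∩ B| ≤ |A ∖ B| — true.

4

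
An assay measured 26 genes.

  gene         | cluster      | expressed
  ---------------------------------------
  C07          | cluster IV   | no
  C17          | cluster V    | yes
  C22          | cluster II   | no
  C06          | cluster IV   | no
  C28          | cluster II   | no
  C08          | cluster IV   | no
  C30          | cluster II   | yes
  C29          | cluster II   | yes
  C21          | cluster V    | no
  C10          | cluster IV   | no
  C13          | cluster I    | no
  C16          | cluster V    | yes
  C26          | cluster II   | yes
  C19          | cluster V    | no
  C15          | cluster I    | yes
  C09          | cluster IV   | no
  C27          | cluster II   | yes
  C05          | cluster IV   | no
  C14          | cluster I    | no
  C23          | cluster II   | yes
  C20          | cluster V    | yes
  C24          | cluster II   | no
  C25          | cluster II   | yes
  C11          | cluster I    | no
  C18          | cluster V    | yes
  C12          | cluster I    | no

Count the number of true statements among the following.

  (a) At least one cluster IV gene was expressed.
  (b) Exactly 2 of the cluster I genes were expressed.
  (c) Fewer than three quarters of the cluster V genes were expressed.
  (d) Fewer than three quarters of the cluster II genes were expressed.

(a) cluster IV: |A| = 6, |A ∩ B| = 0; needs A ∩ B ≠ ∅ (|A ∩ B| ≥ 1) — false.
(b) cluster I: |A| = 5, |A ∩ B| = 1; needs |A ∩ B| = 2 — false.
(c) cluster V: |A| = 6, |A ∩ B| = 4; needs |A ∩ B| / |A| < 3/4 — true.
(d) cluster II: |A| = 9, |A ∩ B| = 6; needs |A ∩ B| / |A| < 3/4 — true.

2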